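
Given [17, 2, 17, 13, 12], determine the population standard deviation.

5.4918

Step 1: Compute the mean: 12.2
Step 2: Sum of squared deviations from the mean: 150.8
Step 3: Population variance = 150.8 / 5 = 30.16
Step 4: Standard deviation = sqrt(30.16) = 5.4918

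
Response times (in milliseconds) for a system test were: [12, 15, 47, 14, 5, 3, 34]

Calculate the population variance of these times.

221.3878

Step 1: Compute the mean: (12 + 15 + 47 + 14 + 5 + 3 + 34) / 7 = 18.5714
Step 2: Compute squared deviations from the mean:
  (12 - 18.5714)^2 = 43.1837
  (15 - 18.5714)^2 = 12.7551
  (47 - 18.5714)^2 = 808.1837
  (14 - 18.5714)^2 = 20.898
  (5 - 18.5714)^2 = 184.1837
  (3 - 18.5714)^2 = 242.4694
  (34 - 18.5714)^2 = 238.0408
Step 3: Sum of squared deviations = 1549.7143
Step 4: Population variance = 1549.7143 / 7 = 221.3878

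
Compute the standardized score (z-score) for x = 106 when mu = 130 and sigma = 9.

-2.6667

Step 1: Recall the z-score formula: z = (x - mu) / sigma
Step 2: Substitute values: z = (106 - 130) / 9
Step 3: z = -24 / 9 = -2.6667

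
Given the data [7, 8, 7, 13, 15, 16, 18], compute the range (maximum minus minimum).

11

Step 1: Identify the maximum value: max = 18
Step 2: Identify the minimum value: min = 7
Step 3: Range = max - min = 18 - 7 = 11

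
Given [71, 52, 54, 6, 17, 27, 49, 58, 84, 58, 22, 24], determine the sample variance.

568.4545

Step 1: Compute the mean: (71 + 52 + 54 + 6 + 17 + 27 + 49 + 58 + 84 + 58 + 22 + 24) / 12 = 43.5
Step 2: Compute squared deviations from the mean:
  (71 - 43.5)^2 = 756.25
  (52 - 43.5)^2 = 72.25
  (54 - 43.5)^2 = 110.25
  (6 - 43.5)^2 = 1406.25
  (17 - 43.5)^2 = 702.25
  (27 - 43.5)^2 = 272.25
  (49 - 43.5)^2 = 30.25
  (58 - 43.5)^2 = 210.25
  (84 - 43.5)^2 = 1640.25
  (58 - 43.5)^2 = 210.25
  (22 - 43.5)^2 = 462.25
  (24 - 43.5)^2 = 380.25
Step 3: Sum of squared deviations = 6253
Step 4: Sample variance = 6253 / 11 = 568.4545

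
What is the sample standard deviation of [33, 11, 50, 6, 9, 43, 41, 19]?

17.3205

Step 1: Compute the mean: 26.5
Step 2: Sum of squared deviations from the mean: 2100
Step 3: Sample variance = 2100 / 7 = 300
Step 4: Standard deviation = sqrt(300) = 17.3205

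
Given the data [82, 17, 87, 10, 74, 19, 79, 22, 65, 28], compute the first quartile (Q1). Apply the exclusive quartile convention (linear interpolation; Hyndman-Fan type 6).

18.5

Step 1: Sort the data: [10, 17, 19, 22, 28, 65, 74, 79, 82, 87]
Step 2: n = 10
Step 3: Using the exclusive quartile method:
  Q1 = 18.5
  Q2 (median) = 46.5
  Q3 = 79.75
  IQR = Q3 - Q1 = 79.75 - 18.5 = 61.25
Step 4: Q1 = 18.5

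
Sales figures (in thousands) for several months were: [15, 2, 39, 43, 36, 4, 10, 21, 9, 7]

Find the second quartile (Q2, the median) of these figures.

12.5

Step 1: Sort the data: [2, 4, 7, 9, 10, 15, 21, 36, 39, 43]
Step 2: n = 10
Step 3: Q2 is the median. Since n is even, it is the average of the values at positions 5 and 6:
  Q2 = (10 + 15) / 2 = 12.5
Step 4: Q2 = 12.5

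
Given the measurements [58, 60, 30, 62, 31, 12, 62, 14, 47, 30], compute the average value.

40.6

Step 1: Sum all values: 58 + 60 + 30 + 62 + 31 + 12 + 62 + 14 + 47 + 30 = 406
Step 2: Count the number of values: n = 10
Step 3: Mean = sum / n = 406 / 10 = 40.6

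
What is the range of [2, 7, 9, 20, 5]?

18

Step 1: Identify the maximum value: max = 20
Step 2: Identify the minimum value: min = 2
Step 3: Range = max - min = 20 - 2 = 18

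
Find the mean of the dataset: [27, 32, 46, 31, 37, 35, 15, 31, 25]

31

Step 1: Sum all values: 27 + 32 + 46 + 31 + 37 + 35 + 15 + 31 + 25 = 279
Step 2: Count the number of values: n = 9
Step 3: Mean = sum / n = 279 / 9 = 31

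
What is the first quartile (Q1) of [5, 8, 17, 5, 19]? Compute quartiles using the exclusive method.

5

Step 1: Sort the data: [5, 5, 8, 17, 19]
Step 2: n = 5
Step 3: Using the exclusive quartile method:
  Q1 = 5
  Q2 (median) = 8
  Q3 = 18
  IQR = Q3 - Q1 = 18 - 5 = 13
Step 4: Q1 = 5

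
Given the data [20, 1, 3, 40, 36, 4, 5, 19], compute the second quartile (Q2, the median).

12

Step 1: Sort the data: [1, 3, 4, 5, 19, 20, 36, 40]
Step 2: n = 8
Step 3: Q2 is the median. Since n is even, it is the average of the values at positions 4 and 5:
  Q2 = (5 + 19) / 2 = 12
Step 4: Q2 = 12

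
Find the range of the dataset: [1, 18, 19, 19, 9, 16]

18

Step 1: Identify the maximum value: max = 19
Step 2: Identify the minimum value: min = 1
Step 3: Range = max - min = 19 - 1 = 18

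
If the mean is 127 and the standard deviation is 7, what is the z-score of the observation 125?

-0.2857

Step 1: Recall the z-score formula: z = (x - mu) / sigma
Step 2: Substitute values: z = (125 - 127) / 7
Step 3: z = -2 / 7 = -0.2857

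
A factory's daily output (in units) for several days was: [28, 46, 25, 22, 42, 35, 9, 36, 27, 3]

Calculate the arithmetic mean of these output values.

27.3

Step 1: Sum all values: 28 + 46 + 25 + 22 + 42 + 35 + 9 + 36 + 27 + 3 = 273
Step 2: Count the number of values: n = 10
Step 3: Mean = sum / n = 273 / 10 = 27.3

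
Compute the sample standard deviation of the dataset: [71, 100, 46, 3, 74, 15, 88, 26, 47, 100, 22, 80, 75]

33.0167

Step 1: Compute the mean: 57.4615
Step 2: Sum of squared deviations from the mean: 13081.2308
Step 3: Sample variance = 13081.2308 / 12 = 1090.1026
Step 4: Standard deviation = sqrt(1090.1026) = 33.0167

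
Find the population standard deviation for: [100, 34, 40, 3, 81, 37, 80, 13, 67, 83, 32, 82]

30.2278

Step 1: Compute the mean: 54.3333
Step 2: Sum of squared deviations from the mean: 10964.6667
Step 3: Population variance = 10964.6667 / 12 = 913.7222
Step 4: Standard deviation = sqrt(913.7222) = 30.2278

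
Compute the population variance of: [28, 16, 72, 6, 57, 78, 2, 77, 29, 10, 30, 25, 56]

689.1598

Step 1: Compute the mean: (28 + 16 + 72 + 6 + 57 + 78 + 2 + 77 + 29 + 10 + 30 + 25 + 56) / 13 = 37.3846
Step 2: Compute squared deviations from the mean:
  (28 - 37.3846)^2 = 88.071
  (16 - 37.3846)^2 = 457.3018
  (72 - 37.3846)^2 = 1198.2249
  (6 - 37.3846)^2 = 984.9941
  (57 - 37.3846)^2 = 384.7633
  (78 - 37.3846)^2 = 1649.6095
  (2 - 37.3846)^2 = 1252.071
  (77 - 37.3846)^2 = 1569.3787
  (29 - 37.3846)^2 = 70.3018
  (10 - 37.3846)^2 = 749.9172
  (30 - 37.3846)^2 = 54.5325
  (25 - 37.3846)^2 = 153.3787
  (56 - 37.3846)^2 = 346.5325
Step 3: Sum of squared deviations = 8959.0769
Step 4: Population variance = 8959.0769 / 13 = 689.1598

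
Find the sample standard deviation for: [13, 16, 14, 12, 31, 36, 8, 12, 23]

9.5786

Step 1: Compute the mean: 18.3333
Step 2: Sum of squared deviations from the mean: 734
Step 3: Sample variance = 734 / 8 = 91.75
Step 4: Standard deviation = sqrt(91.75) = 9.5786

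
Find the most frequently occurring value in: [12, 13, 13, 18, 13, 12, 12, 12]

12

Step 1: Count the frequency of each value:
  12: appears 4 time(s)
  13: appears 3 time(s)
  18: appears 1 time(s)
Step 2: The value 12 appears most frequently (4 times).
Step 3: Mode = 12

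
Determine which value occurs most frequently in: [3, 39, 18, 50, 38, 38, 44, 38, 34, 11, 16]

38

Step 1: Count the frequency of each value:
  3: appears 1 time(s)
  11: appears 1 time(s)
  16: appears 1 time(s)
  18: appears 1 time(s)
  34: appears 1 time(s)
  38: appears 3 time(s)
  39: appears 1 time(s)
  44: appears 1 time(s)
  50: appears 1 time(s)
Step 2: The value 38 appears most frequently (3 times).
Step 3: Mode = 38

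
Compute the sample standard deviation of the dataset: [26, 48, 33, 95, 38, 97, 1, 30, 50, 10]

31.8496

Step 1: Compute the mean: 42.8
Step 2: Sum of squared deviations from the mean: 9129.6
Step 3: Sample variance = 9129.6 / 9 = 1014.4
Step 4: Standard deviation = sqrt(1014.4) = 31.8496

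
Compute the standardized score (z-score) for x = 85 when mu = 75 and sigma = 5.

2

Step 1: Recall the z-score formula: z = (x - mu) / sigma
Step 2: Substitute values: z = (85 - 75) / 5
Step 3: z = 10 / 5 = 2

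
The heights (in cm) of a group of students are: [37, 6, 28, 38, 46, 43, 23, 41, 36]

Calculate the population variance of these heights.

137.4321

Step 1: Compute the mean: (37 + 6 + 28 + 38 + 46 + 43 + 23 + 41 + 36) / 9 = 33.1111
Step 2: Compute squared deviations from the mean:
  (37 - 33.1111)^2 = 15.1235
  (6 - 33.1111)^2 = 735.0123
  (28 - 33.1111)^2 = 26.1235
  (38 - 33.1111)^2 = 23.9012
  (46 - 33.1111)^2 = 166.1235
  (43 - 33.1111)^2 = 97.7901
  (23 - 33.1111)^2 = 102.2346
  (41 - 33.1111)^2 = 62.2346
  (36 - 33.1111)^2 = 8.3457
Step 3: Sum of squared deviations = 1236.8889
Step 4: Population variance = 1236.8889 / 9 = 137.4321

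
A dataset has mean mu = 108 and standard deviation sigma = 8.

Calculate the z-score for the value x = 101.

-0.875

Step 1: Recall the z-score formula: z = (x - mu) / sigma
Step 2: Substitute values: z = (101 - 108) / 8
Step 3: z = -7 / 8 = -0.875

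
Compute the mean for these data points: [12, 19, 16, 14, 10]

14.2

Step 1: Sum all values: 12 + 19 + 16 + 14 + 10 = 71
Step 2: Count the number of values: n = 5
Step 3: Mean = sum / n = 71 / 5 = 14.2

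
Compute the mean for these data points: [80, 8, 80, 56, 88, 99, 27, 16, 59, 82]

59.5

Step 1: Sum all values: 80 + 8 + 80 + 56 + 88 + 99 + 27 + 16 + 59 + 82 = 595
Step 2: Count the number of values: n = 10
Step 3: Mean = sum / n = 595 / 10 = 59.5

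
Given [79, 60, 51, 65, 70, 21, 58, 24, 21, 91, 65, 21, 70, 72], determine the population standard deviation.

22.8187

Step 1: Compute the mean: 54.8571
Step 2: Sum of squared deviations from the mean: 7289.7143
Step 3: Population variance = 7289.7143 / 14 = 520.6939
Step 4: Standard deviation = sqrt(520.6939) = 22.8187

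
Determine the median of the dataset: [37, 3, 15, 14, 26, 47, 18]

18

Step 1: Sort the data in ascending order: [3, 14, 15, 18, 26, 37, 47]
Step 2: The number of values is n = 7.
Step 3: Since n is odd, the median is the middle value at position 4: 18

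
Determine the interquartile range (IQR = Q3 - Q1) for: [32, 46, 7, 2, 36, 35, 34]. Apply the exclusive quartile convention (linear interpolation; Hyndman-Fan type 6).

29

Step 1: Sort the data: [2, 7, 32, 34, 35, 36, 46]
Step 2: n = 7
Step 3: Using the exclusive quartile method:
  Q1 = 7
  Q2 (median) = 34
  Q3 = 36
  IQR = Q3 - Q1 = 36 - 7 = 29
Step 4: IQR = 29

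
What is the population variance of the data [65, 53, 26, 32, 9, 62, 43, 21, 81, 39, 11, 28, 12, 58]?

472.5306

Step 1: Compute the mean: (65 + 53 + 26 + 32 + 9 + 62 + 43 + 21 + 81 + 39 + 11 + 28 + 12 + 58) / 14 = 38.5714
Step 2: Compute squared deviations from the mean:
  (65 - 38.5714)^2 = 698.4694
  (53 - 38.5714)^2 = 208.1837
  (26 - 38.5714)^2 = 158.0408
  (32 - 38.5714)^2 = 43.1837
  (9 - 38.5714)^2 = 874.4694
  (62 - 38.5714)^2 = 548.898
  (43 - 38.5714)^2 = 19.6122
  (21 - 38.5714)^2 = 308.7551
  (81 - 38.5714)^2 = 1800.1837
  (39 - 38.5714)^2 = 0.1837
  (11 - 38.5714)^2 = 760.1837
  (28 - 38.5714)^2 = 111.7551
  (12 - 38.5714)^2 = 706.0408
  (58 - 38.5714)^2 = 377.4694
Step 3: Sum of squared deviations = 6615.4286
Step 4: Population variance = 6615.4286 / 14 = 472.5306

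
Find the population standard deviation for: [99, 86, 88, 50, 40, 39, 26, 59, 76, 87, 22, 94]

26.5952

Step 1: Compute the mean: 63.8333
Step 2: Sum of squared deviations from the mean: 8487.6667
Step 3: Population variance = 8487.6667 / 12 = 707.3056
Step 4: Standard deviation = sqrt(707.3056) = 26.5952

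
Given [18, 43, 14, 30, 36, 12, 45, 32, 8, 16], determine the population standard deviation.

12.753

Step 1: Compute the mean: 25.4
Step 2: Sum of squared deviations from the mean: 1626.4
Step 3: Population variance = 1626.4 / 10 = 162.64
Step 4: Standard deviation = sqrt(162.64) = 12.753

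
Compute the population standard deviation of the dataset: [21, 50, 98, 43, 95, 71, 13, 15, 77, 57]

29.7859

Step 1: Compute the mean: 54
Step 2: Sum of squared deviations from the mean: 8872
Step 3: Population variance = 8872 / 10 = 887.2
Step 4: Standard deviation = sqrt(887.2) = 29.7859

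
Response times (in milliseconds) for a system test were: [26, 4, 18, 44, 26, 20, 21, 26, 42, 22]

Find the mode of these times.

26

Step 1: Count the frequency of each value:
  4: appears 1 time(s)
  18: appears 1 time(s)
  20: appears 1 time(s)
  21: appears 1 time(s)
  22: appears 1 time(s)
  26: appears 3 time(s)
  42: appears 1 time(s)
  44: appears 1 time(s)
Step 2: The value 26 appears most frequently (3 times).
Step 3: Mode = 26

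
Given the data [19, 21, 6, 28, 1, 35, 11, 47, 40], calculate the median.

21

Step 1: Sort the data in ascending order: [1, 6, 11, 19, 21, 28, 35, 40, 47]
Step 2: The number of values is n = 9.
Step 3: Since n is odd, the median is the middle value at position 5: 21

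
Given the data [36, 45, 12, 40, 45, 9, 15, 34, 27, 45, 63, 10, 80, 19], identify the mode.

45

Step 1: Count the frequency of each value:
  9: appears 1 time(s)
  10: appears 1 time(s)
  12: appears 1 time(s)
  15: appears 1 time(s)
  19: appears 1 time(s)
  27: appears 1 time(s)
  34: appears 1 time(s)
  36: appears 1 time(s)
  40: appears 1 time(s)
  45: appears 3 time(s)
  63: appears 1 time(s)
  80: appears 1 time(s)
Step 2: The value 45 appears most frequently (3 times).
Step 3: Mode = 45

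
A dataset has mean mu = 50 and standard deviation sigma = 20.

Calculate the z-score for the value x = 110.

3

Step 1: Recall the z-score formula: z = (x - mu) / sigma
Step 2: Substitute values: z = (110 - 50) / 20
Step 3: z = 60 / 20 = 3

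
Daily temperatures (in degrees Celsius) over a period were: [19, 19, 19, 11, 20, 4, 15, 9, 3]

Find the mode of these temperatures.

19

Step 1: Count the frequency of each value:
  3: appears 1 time(s)
  4: appears 1 time(s)
  9: appears 1 time(s)
  11: appears 1 time(s)
  15: appears 1 time(s)
  19: appears 3 time(s)
  20: appears 1 time(s)
Step 2: The value 19 appears most frequently (3 times).
Step 3: Mode = 19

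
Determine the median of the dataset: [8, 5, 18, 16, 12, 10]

11

Step 1: Sort the data in ascending order: [5, 8, 10, 12, 16, 18]
Step 2: The number of values is n = 6.
Step 3: Since n is even, the median is the average of positions 3 and 4:
  Median = (10 + 12) / 2 = 11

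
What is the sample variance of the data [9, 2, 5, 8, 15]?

23.7

Step 1: Compute the mean: (9 + 2 + 5 + 8 + 15) / 5 = 7.8
Step 2: Compute squared deviations from the mean:
  (9 - 7.8)^2 = 1.44
  (2 - 7.8)^2 = 33.64
  (5 - 7.8)^2 = 7.84
  (8 - 7.8)^2 = 0.04
  (15 - 7.8)^2 = 51.84
Step 3: Sum of squared deviations = 94.8
Step 4: Sample variance = 94.8 / 4 = 23.7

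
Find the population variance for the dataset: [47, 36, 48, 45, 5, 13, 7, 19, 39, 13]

272.96

Step 1: Compute the mean: (47 + 36 + 48 + 45 + 5 + 13 + 7 + 19 + 39 + 13) / 10 = 27.2
Step 2: Compute squared deviations from the mean:
  (47 - 27.2)^2 = 392.04
  (36 - 27.2)^2 = 77.44
  (48 - 27.2)^2 = 432.64
  (45 - 27.2)^2 = 316.84
  (5 - 27.2)^2 = 492.84
  (13 - 27.2)^2 = 201.64
  (7 - 27.2)^2 = 408.04
  (19 - 27.2)^2 = 67.24
  (39 - 27.2)^2 = 139.24
  (13 - 27.2)^2 = 201.64
Step 3: Sum of squared deviations = 2729.6
Step 4: Population variance = 2729.6 / 10 = 272.96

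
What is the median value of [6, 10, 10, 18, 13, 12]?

11

Step 1: Sort the data in ascending order: [6, 10, 10, 12, 13, 18]
Step 2: The number of values is n = 6.
Step 3: Since n is even, the median is the average of positions 3 and 4:
  Median = (10 + 12) / 2 = 11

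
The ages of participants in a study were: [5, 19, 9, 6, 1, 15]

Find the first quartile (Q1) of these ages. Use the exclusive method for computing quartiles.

4

Step 1: Sort the data: [1, 5, 6, 9, 15, 19]
Step 2: n = 6
Step 3: Using the exclusive quartile method:
  Q1 = 4
  Q2 (median) = 7.5
  Q3 = 16
  IQR = Q3 - Q1 = 16 - 4 = 12
Step 4: Q1 = 4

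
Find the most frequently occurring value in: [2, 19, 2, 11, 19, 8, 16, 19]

19

Step 1: Count the frequency of each value:
  2: appears 2 time(s)
  8: appears 1 time(s)
  11: appears 1 time(s)
  16: appears 1 time(s)
  19: appears 3 time(s)
Step 2: The value 19 appears most frequently (3 times).
Step 3: Mode = 19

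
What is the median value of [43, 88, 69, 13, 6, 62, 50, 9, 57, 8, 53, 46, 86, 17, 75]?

50

Step 1: Sort the data in ascending order: [6, 8, 9, 13, 17, 43, 46, 50, 53, 57, 62, 69, 75, 86, 88]
Step 2: The number of values is n = 15.
Step 3: Since n is odd, the median is the middle value at position 8: 50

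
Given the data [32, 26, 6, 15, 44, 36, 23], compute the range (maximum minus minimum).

38

Step 1: Identify the maximum value: max = 44
Step 2: Identify the minimum value: min = 6
Step 3: Range = max - min = 44 - 6 = 38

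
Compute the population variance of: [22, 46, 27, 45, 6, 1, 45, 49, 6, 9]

338.04

Step 1: Compute the mean: (22 + 46 + 27 + 45 + 6 + 1 + 45 + 49 + 6 + 9) / 10 = 25.6
Step 2: Compute squared deviations from the mean:
  (22 - 25.6)^2 = 12.96
  (46 - 25.6)^2 = 416.16
  (27 - 25.6)^2 = 1.96
  (45 - 25.6)^2 = 376.36
  (6 - 25.6)^2 = 384.16
  (1 - 25.6)^2 = 605.16
  (45 - 25.6)^2 = 376.36
  (49 - 25.6)^2 = 547.56
  (6 - 25.6)^2 = 384.16
  (9 - 25.6)^2 = 275.56
Step 3: Sum of squared deviations = 3380.4
Step 4: Population variance = 3380.4 / 10 = 338.04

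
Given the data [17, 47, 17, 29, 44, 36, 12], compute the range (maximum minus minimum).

35

Step 1: Identify the maximum value: max = 47
Step 2: Identify the minimum value: min = 12
Step 3: Range = max - min = 47 - 12 = 35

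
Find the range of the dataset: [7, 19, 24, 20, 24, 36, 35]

29

Step 1: Identify the maximum value: max = 36
Step 2: Identify the minimum value: min = 7
Step 3: Range = max - min = 36 - 7 = 29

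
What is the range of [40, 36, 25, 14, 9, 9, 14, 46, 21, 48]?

39

Step 1: Identify the maximum value: max = 48
Step 2: Identify the minimum value: min = 9
Step 3: Range = max - min = 48 - 9 = 39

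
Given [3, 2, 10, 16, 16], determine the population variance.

36.64

Step 1: Compute the mean: (3 + 2 + 10 + 16 + 16) / 5 = 9.4
Step 2: Compute squared deviations from the mean:
  (3 - 9.4)^2 = 40.96
  (2 - 9.4)^2 = 54.76
  (10 - 9.4)^2 = 0.36
  (16 - 9.4)^2 = 43.56
  (16 - 9.4)^2 = 43.56
Step 3: Sum of squared deviations = 183.2
Step 4: Population variance = 183.2 / 5 = 36.64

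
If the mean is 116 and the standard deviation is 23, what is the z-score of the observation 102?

-0.6087

Step 1: Recall the z-score formula: z = (x - mu) / sigma
Step 2: Substitute values: z = (102 - 116) / 23
Step 3: z = -14 / 23 = -0.6087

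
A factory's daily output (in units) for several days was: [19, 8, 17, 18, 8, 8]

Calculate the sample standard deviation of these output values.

5.5136

Step 1: Compute the mean: 13
Step 2: Sum of squared deviations from the mean: 152
Step 3: Sample variance = 152 / 5 = 30.4
Step 4: Standard deviation = sqrt(30.4) = 5.5136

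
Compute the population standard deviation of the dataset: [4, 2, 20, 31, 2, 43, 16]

14.6427

Step 1: Compute the mean: 16.8571
Step 2: Sum of squared deviations from the mean: 1500.8571
Step 3: Population variance = 1500.8571 / 7 = 214.4082
Step 4: Standard deviation = sqrt(214.4082) = 14.6427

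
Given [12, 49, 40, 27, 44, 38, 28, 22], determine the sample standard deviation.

12.3751

Step 1: Compute the mean: 32.5
Step 2: Sum of squared deviations from the mean: 1072
Step 3: Sample variance = 1072 / 7 = 153.1429
Step 4: Standard deviation = sqrt(153.1429) = 12.3751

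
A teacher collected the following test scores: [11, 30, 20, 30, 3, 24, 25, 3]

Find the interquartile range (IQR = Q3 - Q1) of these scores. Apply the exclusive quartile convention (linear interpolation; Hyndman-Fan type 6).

23.75

Step 1: Sort the data: [3, 3, 11, 20, 24, 25, 30, 30]
Step 2: n = 8
Step 3: Using the exclusive quartile method:
  Q1 = 5
  Q2 (median) = 22
  Q3 = 28.75
  IQR = Q3 - Q1 = 28.75 - 5 = 23.75
Step 4: IQR = 23.75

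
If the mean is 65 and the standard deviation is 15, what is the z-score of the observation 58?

-0.4667

Step 1: Recall the z-score formula: z = (x - mu) / sigma
Step 2: Substitute values: z = (58 - 65) / 15
Step 3: z = -7 / 15 = -0.4667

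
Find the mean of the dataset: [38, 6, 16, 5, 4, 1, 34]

14.8571

Step 1: Sum all values: 38 + 6 + 16 + 5 + 4 + 1 + 34 = 104
Step 2: Count the number of values: n = 7
Step 3: Mean = sum / n = 104 / 7 = 14.8571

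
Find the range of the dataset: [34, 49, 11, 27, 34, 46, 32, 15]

38

Step 1: Identify the maximum value: max = 49
Step 2: Identify the minimum value: min = 11
Step 3: Range = max - min = 49 - 11 = 38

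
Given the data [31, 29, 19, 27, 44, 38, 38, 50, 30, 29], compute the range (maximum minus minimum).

31

Step 1: Identify the maximum value: max = 50
Step 2: Identify the minimum value: min = 19
Step 3: Range = max - min = 50 - 19 = 31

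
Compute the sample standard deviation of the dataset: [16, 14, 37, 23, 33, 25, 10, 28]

9.4378

Step 1: Compute the mean: 23.25
Step 2: Sum of squared deviations from the mean: 623.5
Step 3: Sample variance = 623.5 / 7 = 89.0714
Step 4: Standard deviation = sqrt(89.0714) = 9.4378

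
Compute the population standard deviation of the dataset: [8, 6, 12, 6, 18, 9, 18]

4.8107

Step 1: Compute the mean: 11
Step 2: Sum of squared deviations from the mean: 162
Step 3: Population variance = 162 / 7 = 23.1429
Step 4: Standard deviation = sqrt(23.1429) = 4.8107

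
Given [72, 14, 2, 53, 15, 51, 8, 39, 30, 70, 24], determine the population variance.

544.595

Step 1: Compute the mean: (72 + 14 + 2 + 53 + 15 + 51 + 8 + 39 + 30 + 70 + 24) / 11 = 34.3636
Step 2: Compute squared deviations from the mean:
  (72 - 34.3636)^2 = 1416.4959
  (14 - 34.3636)^2 = 414.6777
  (2 - 34.3636)^2 = 1047.405
  (53 - 34.3636)^2 = 347.314
  (15 - 34.3636)^2 = 374.9504
  (51 - 34.3636)^2 = 276.7686
  (8 - 34.3636)^2 = 695.0413
  (39 - 34.3636)^2 = 21.4959
  (30 - 34.3636)^2 = 19.0413
  (70 - 34.3636)^2 = 1269.9504
  (24 - 34.3636)^2 = 107.405
Step 3: Sum of squared deviations = 5990.5455
Step 4: Population variance = 5990.5455 / 11 = 544.595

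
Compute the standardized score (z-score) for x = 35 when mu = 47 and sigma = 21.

-0.5714

Step 1: Recall the z-score formula: z = (x - mu) / sigma
Step 2: Substitute values: z = (35 - 47) / 21
Step 3: z = -12 / 21 = -0.5714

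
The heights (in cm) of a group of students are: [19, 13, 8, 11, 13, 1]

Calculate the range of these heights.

18

Step 1: Identify the maximum value: max = 19
Step 2: Identify the minimum value: min = 1
Step 3: Range = max - min = 19 - 1 = 18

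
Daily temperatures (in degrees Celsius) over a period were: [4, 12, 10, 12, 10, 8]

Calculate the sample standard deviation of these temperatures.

3.0111

Step 1: Compute the mean: 9.3333
Step 2: Sum of squared deviations from the mean: 45.3333
Step 3: Sample variance = 45.3333 / 5 = 9.0667
Step 4: Standard deviation = sqrt(9.0667) = 3.0111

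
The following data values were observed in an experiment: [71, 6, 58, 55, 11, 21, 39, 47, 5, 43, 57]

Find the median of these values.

43

Step 1: Sort the data in ascending order: [5, 6, 11, 21, 39, 43, 47, 55, 57, 58, 71]
Step 2: The number of values is n = 11.
Step 3: Since n is odd, the median is the middle value at position 6: 43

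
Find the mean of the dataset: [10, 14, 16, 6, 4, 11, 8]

9.8571

Step 1: Sum all values: 10 + 14 + 16 + 6 + 4 + 11 + 8 = 69
Step 2: Count the number of values: n = 7
Step 3: Mean = sum / n = 69 / 7 = 9.8571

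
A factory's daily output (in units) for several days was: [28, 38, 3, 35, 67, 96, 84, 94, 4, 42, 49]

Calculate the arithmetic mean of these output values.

49.0909

Step 1: Sum all values: 28 + 38 + 3 + 35 + 67 + 96 + 84 + 94 + 4 + 42 + 49 = 540
Step 2: Count the number of values: n = 11
Step 3: Mean = sum / n = 540 / 11 = 49.0909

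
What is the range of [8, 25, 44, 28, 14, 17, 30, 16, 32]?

36

Step 1: Identify the maximum value: max = 44
Step 2: Identify the minimum value: min = 8
Step 3: Range = max - min = 44 - 8 = 36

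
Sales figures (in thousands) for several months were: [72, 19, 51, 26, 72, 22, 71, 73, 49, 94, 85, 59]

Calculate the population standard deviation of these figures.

23.7737

Step 1: Compute the mean: 57.75
Step 2: Sum of squared deviations from the mean: 6782.25
Step 3: Population variance = 6782.25 / 12 = 565.1875
Step 4: Standard deviation = sqrt(565.1875) = 23.7737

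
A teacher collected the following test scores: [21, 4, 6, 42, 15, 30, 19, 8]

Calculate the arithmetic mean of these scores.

18.125

Step 1: Sum all values: 21 + 4 + 6 + 42 + 15 + 30 + 19 + 8 = 145
Step 2: Count the number of values: n = 8
Step 3: Mean = sum / n = 145 / 8 = 18.125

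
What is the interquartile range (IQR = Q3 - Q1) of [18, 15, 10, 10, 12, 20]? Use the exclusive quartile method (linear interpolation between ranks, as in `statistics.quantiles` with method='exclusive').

8.5

Step 1: Sort the data: [10, 10, 12, 15, 18, 20]
Step 2: n = 6
Step 3: Using the exclusive quartile method:
  Q1 = 10
  Q2 (median) = 13.5
  Q3 = 18.5
  IQR = Q3 - Q1 = 18.5 - 10 = 8.5
Step 4: IQR = 8.5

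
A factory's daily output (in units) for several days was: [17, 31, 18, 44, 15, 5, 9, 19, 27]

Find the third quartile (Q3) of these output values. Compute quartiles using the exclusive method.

29

Step 1: Sort the data: [5, 9, 15, 17, 18, 19, 27, 31, 44]
Step 2: n = 9
Step 3: Using the exclusive quartile method:
  Q1 = 12
  Q2 (median) = 18
  Q3 = 29
  IQR = Q3 - Q1 = 29 - 12 = 17
Step 4: Q3 = 29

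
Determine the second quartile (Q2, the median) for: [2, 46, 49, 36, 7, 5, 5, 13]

10

Step 1: Sort the data: [2, 5, 5, 7, 13, 36, 46, 49]
Step 2: n = 8
Step 3: Q2 is the median. Since n is even, it is the average of the values at positions 4 and 5:
  Q2 = (7 + 13) / 2 = 10
Step 4: Q2 = 10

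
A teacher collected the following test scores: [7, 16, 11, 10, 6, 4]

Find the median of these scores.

8.5

Step 1: Sort the data in ascending order: [4, 6, 7, 10, 11, 16]
Step 2: The number of values is n = 6.
Step 3: Since n is even, the median is the average of positions 3 and 4:
  Median = (7 + 10) / 2 = 8.5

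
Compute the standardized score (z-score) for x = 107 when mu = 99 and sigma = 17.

0.4706

Step 1: Recall the z-score formula: z = (x - mu) / sigma
Step 2: Substitute values: z = (107 - 99) / 17
Step 3: z = 8 / 17 = 0.4706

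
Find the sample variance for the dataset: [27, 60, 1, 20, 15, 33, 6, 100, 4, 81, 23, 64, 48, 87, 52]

1010.6857

Step 1: Compute the mean: (27 + 60 + 1 + 20 + 15 + 33 + 6 + 100 + 4 + 81 + 23 + 64 + 48 + 87 + 52) / 15 = 41.4
Step 2: Compute squared deviations from the mean:
  (27 - 41.4)^2 = 207.36
  (60 - 41.4)^2 = 345.96
  (1 - 41.4)^2 = 1632.16
  (20 - 41.4)^2 = 457.96
  (15 - 41.4)^2 = 696.96
  (33 - 41.4)^2 = 70.56
  (6 - 41.4)^2 = 1253.16
  (100 - 41.4)^2 = 3433.96
  (4 - 41.4)^2 = 1398.76
  (81 - 41.4)^2 = 1568.16
  (23 - 41.4)^2 = 338.56
  (64 - 41.4)^2 = 510.76
  (48 - 41.4)^2 = 43.56
  (87 - 41.4)^2 = 2079.36
  (52 - 41.4)^2 = 112.36
Step 3: Sum of squared deviations = 14149.6
Step 4: Sample variance = 14149.6 / 14 = 1010.6857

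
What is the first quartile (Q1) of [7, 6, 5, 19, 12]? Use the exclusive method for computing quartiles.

5.5

Step 1: Sort the data: [5, 6, 7, 12, 19]
Step 2: n = 5
Step 3: Using the exclusive quartile method:
  Q1 = 5.5
  Q2 (median) = 7
  Q3 = 15.5
  IQR = Q3 - Q1 = 15.5 - 5.5 = 10
Step 4: Q1 = 5.5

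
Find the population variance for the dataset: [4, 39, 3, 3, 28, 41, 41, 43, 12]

289.5062

Step 1: Compute the mean: (4 + 39 + 3 + 3 + 28 + 41 + 41 + 43 + 12) / 9 = 23.7778
Step 2: Compute squared deviations from the mean:
  (4 - 23.7778)^2 = 391.1605
  (39 - 23.7778)^2 = 231.716
  (3 - 23.7778)^2 = 431.716
  (3 - 23.7778)^2 = 431.716
  (28 - 23.7778)^2 = 17.8272
  (41 - 23.7778)^2 = 296.6049
  (41 - 23.7778)^2 = 296.6049
  (43 - 23.7778)^2 = 369.4938
  (12 - 23.7778)^2 = 138.716
Step 3: Sum of squared deviations = 2605.5556
Step 4: Population variance = 2605.5556 / 9 = 289.5062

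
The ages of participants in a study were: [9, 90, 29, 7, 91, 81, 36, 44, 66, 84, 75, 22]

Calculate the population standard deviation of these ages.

30.5091

Step 1: Compute the mean: 52.8333
Step 2: Sum of squared deviations from the mean: 11169.6667
Step 3: Population variance = 11169.6667 / 12 = 930.8056
Step 4: Standard deviation = sqrt(930.8056) = 30.5091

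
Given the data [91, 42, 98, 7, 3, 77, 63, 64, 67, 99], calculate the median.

65.5

Step 1: Sort the data in ascending order: [3, 7, 42, 63, 64, 67, 77, 91, 98, 99]
Step 2: The number of values is n = 10.
Step 3: Since n is even, the median is the average of positions 5 and 6:
  Median = (64 + 67) / 2 = 65.5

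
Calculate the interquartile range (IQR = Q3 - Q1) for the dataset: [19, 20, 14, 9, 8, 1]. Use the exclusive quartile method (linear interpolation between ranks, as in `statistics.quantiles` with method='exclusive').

13

Step 1: Sort the data: [1, 8, 9, 14, 19, 20]
Step 2: n = 6
Step 3: Using the exclusive quartile method:
  Q1 = 6.25
  Q2 (median) = 11.5
  Q3 = 19.25
  IQR = Q3 - Q1 = 19.25 - 6.25 = 13
Step 4: IQR = 13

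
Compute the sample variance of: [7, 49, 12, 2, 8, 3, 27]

288.9524

Step 1: Compute the mean: (7 + 49 + 12 + 2 + 8 + 3 + 27) / 7 = 15.4286
Step 2: Compute squared deviations from the mean:
  (7 - 15.4286)^2 = 71.0408
  (49 - 15.4286)^2 = 1127.0408
  (12 - 15.4286)^2 = 11.7551
  (2 - 15.4286)^2 = 180.3265
  (8 - 15.4286)^2 = 55.1837
  (3 - 15.4286)^2 = 154.4694
  (27 - 15.4286)^2 = 133.898
Step 3: Sum of squared deviations = 1733.7143
Step 4: Sample variance = 1733.7143 / 6 = 288.9524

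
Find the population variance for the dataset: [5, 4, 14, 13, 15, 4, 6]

21.6327

Step 1: Compute the mean: (5 + 4 + 14 + 13 + 15 + 4 + 6) / 7 = 8.7143
Step 2: Compute squared deviations from the mean:
  (5 - 8.7143)^2 = 13.7959
  (4 - 8.7143)^2 = 22.2245
  (14 - 8.7143)^2 = 27.9388
  (13 - 8.7143)^2 = 18.3673
  (15 - 8.7143)^2 = 39.5102
  (4 - 8.7143)^2 = 22.2245
  (6 - 8.7143)^2 = 7.3673
Step 3: Sum of squared deviations = 151.4286
Step 4: Population variance = 151.4286 / 7 = 21.6327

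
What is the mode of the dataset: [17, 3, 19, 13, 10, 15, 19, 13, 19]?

19

Step 1: Count the frequency of each value:
  3: appears 1 time(s)
  10: appears 1 time(s)
  13: appears 2 time(s)
  15: appears 1 time(s)
  17: appears 1 time(s)
  19: appears 3 time(s)
Step 2: The value 19 appears most frequently (3 times).
Step 3: Mode = 19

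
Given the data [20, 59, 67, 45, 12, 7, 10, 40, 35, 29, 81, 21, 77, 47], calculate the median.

37.5

Step 1: Sort the data in ascending order: [7, 10, 12, 20, 21, 29, 35, 40, 45, 47, 59, 67, 77, 81]
Step 2: The number of values is n = 14.
Step 3: Since n is even, the median is the average of positions 7 and 8:
  Median = (35 + 40) / 2 = 37.5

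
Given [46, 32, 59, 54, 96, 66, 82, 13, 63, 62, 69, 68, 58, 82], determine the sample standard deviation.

20.9043

Step 1: Compute the mean: 60.7143
Step 2: Sum of squared deviations from the mean: 5680.8571
Step 3: Sample variance = 5680.8571 / 13 = 436.989
Step 4: Standard deviation = sqrt(436.989) = 20.9043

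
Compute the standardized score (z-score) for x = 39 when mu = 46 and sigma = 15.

-0.4667

Step 1: Recall the z-score formula: z = (x - mu) / sigma
Step 2: Substitute values: z = (39 - 46) / 15
Step 3: z = -7 / 15 = -0.4667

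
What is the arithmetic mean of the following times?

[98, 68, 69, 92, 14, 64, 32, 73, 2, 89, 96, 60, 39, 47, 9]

56.8

Step 1: Sum all values: 98 + 68 + 69 + 92 + 14 + 64 + 32 + 73 + 2 + 89 + 96 + 60 + 39 + 47 + 9 = 852
Step 2: Count the number of values: n = 15
Step 3: Mean = sum / n = 852 / 15 = 56.8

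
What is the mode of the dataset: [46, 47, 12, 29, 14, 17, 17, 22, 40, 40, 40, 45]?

40

Step 1: Count the frequency of each value:
  12: appears 1 time(s)
  14: appears 1 time(s)
  17: appears 2 time(s)
  22: appears 1 time(s)
  29: appears 1 time(s)
  40: appears 3 time(s)
  45: appears 1 time(s)
  46: appears 1 time(s)
  47: appears 1 time(s)
Step 2: The value 40 appears most frequently (3 times).
Step 3: Mode = 40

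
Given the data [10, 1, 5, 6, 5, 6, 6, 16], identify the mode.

6

Step 1: Count the frequency of each value:
  1: appears 1 time(s)
  5: appears 2 time(s)
  6: appears 3 time(s)
  10: appears 1 time(s)
  16: appears 1 time(s)
Step 2: The value 6 appears most frequently (3 times).
Step 3: Mode = 6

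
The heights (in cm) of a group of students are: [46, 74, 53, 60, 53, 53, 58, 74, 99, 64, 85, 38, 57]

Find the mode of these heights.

53

Step 1: Count the frequency of each value:
  38: appears 1 time(s)
  46: appears 1 time(s)
  53: appears 3 time(s)
  57: appears 1 time(s)
  58: appears 1 time(s)
  60: appears 1 time(s)
  64: appears 1 time(s)
  74: appears 2 time(s)
  85: appears 1 time(s)
  99: appears 1 time(s)
Step 2: The value 53 appears most frequently (3 times).
Step 3: Mode = 53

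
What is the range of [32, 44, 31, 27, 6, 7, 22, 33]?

38

Step 1: Identify the maximum value: max = 44
Step 2: Identify the minimum value: min = 6
Step 3: Range = max - min = 44 - 6 = 38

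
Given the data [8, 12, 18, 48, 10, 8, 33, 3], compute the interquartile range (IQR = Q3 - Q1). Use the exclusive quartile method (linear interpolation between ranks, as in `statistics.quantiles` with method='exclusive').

21.25

Step 1: Sort the data: [3, 8, 8, 10, 12, 18, 33, 48]
Step 2: n = 8
Step 3: Using the exclusive quartile method:
  Q1 = 8
  Q2 (median) = 11
  Q3 = 29.25
  IQR = Q3 - Q1 = 29.25 - 8 = 21.25
Step 4: IQR = 21.25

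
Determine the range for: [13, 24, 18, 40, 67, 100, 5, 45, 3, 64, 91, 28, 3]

97

Step 1: Identify the maximum value: max = 100
Step 2: Identify the minimum value: min = 3
Step 3: Range = max - min = 100 - 3 = 97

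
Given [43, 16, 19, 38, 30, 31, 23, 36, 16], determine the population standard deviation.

9.4045

Step 1: Compute the mean: 28
Step 2: Sum of squared deviations from the mean: 796
Step 3: Population variance = 796 / 9 = 88.4444
Step 4: Standard deviation = sqrt(88.4444) = 9.4045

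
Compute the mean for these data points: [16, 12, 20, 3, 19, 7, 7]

12

Step 1: Sum all values: 16 + 12 + 20 + 3 + 19 + 7 + 7 = 84
Step 2: Count the number of values: n = 7
Step 3: Mean = sum / n = 84 / 7 = 12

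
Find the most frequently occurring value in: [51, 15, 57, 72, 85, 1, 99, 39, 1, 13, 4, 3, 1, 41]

1

Step 1: Count the frequency of each value:
  1: appears 3 time(s)
  3: appears 1 time(s)
  4: appears 1 time(s)
  13: appears 1 time(s)
  15: appears 1 time(s)
  39: appears 1 time(s)
  41: appears 1 time(s)
  51: appears 1 time(s)
  57: appears 1 time(s)
  72: appears 1 time(s)
  85: appears 1 time(s)
  99: appears 1 time(s)
Step 2: The value 1 appears most frequently (3 times).
Step 3: Mode = 1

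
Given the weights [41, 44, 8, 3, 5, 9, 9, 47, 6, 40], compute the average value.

21.2

Step 1: Sum all values: 41 + 44 + 8 + 3 + 5 + 9 + 9 + 47 + 6 + 40 = 212
Step 2: Count the number of values: n = 10
Step 3: Mean = sum / n = 212 / 10 = 21.2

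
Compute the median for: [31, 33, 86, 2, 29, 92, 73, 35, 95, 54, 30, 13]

34

Step 1: Sort the data in ascending order: [2, 13, 29, 30, 31, 33, 35, 54, 73, 86, 92, 95]
Step 2: The number of values is n = 12.
Step 3: Since n is even, the median is the average of positions 6 and 7:
  Median = (33 + 35) / 2 = 34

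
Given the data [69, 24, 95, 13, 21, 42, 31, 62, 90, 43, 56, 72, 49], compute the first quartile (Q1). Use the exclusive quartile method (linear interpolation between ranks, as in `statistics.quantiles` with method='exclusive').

27.5

Step 1: Sort the data: [13, 21, 24, 31, 42, 43, 49, 56, 62, 69, 72, 90, 95]
Step 2: n = 13
Step 3: Using the exclusive quartile method:
  Q1 = 27.5
  Q2 (median) = 49
  Q3 = 70.5
  IQR = Q3 - Q1 = 70.5 - 27.5 = 43
Step 4: Q1 = 27.5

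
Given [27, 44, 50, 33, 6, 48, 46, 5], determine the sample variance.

335.6964

Step 1: Compute the mean: (27 + 44 + 50 + 33 + 6 + 48 + 46 + 5) / 8 = 32.375
Step 2: Compute squared deviations from the mean:
  (27 - 32.375)^2 = 28.8906
  (44 - 32.375)^2 = 135.1406
  (50 - 32.375)^2 = 310.6406
  (33 - 32.375)^2 = 0.3906
  (6 - 32.375)^2 = 695.6406
  (48 - 32.375)^2 = 244.1406
  (46 - 32.375)^2 = 185.6406
  (5 - 32.375)^2 = 749.3906
Step 3: Sum of squared deviations = 2349.875
Step 4: Sample variance = 2349.875 / 7 = 335.6964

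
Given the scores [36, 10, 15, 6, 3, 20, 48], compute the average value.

19.7143

Step 1: Sum all values: 36 + 10 + 15 + 6 + 3 + 20 + 48 = 138
Step 2: Count the number of values: n = 7
Step 3: Mean = sum / n = 138 / 7 = 19.7143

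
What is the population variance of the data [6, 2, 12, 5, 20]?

40.8

Step 1: Compute the mean: (6 + 2 + 12 + 5 + 20) / 5 = 9
Step 2: Compute squared deviations from the mean:
  (6 - 9)^2 = 9
  (2 - 9)^2 = 49
  (12 - 9)^2 = 9
  (5 - 9)^2 = 16
  (20 - 9)^2 = 121
Step 3: Sum of squared deviations = 204
Step 4: Population variance = 204 / 5 = 40.8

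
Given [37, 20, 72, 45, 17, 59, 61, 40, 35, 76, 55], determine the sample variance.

379.6

Step 1: Compute the mean: (37 + 20 + 72 + 45 + 17 + 59 + 61 + 40 + 35 + 76 + 55) / 11 = 47
Step 2: Compute squared deviations from the mean:
  (37 - 47)^2 = 100
  (20 - 47)^2 = 729
  (72 - 47)^2 = 625
  (45 - 47)^2 = 4
  (17 - 47)^2 = 900
  (59 - 47)^2 = 144
  (61 - 47)^2 = 196
  (40 - 47)^2 = 49
  (35 - 47)^2 = 144
  (76 - 47)^2 = 841
  (55 - 47)^2 = 64
Step 3: Sum of squared deviations = 3796
Step 4: Sample variance = 3796 / 10 = 379.6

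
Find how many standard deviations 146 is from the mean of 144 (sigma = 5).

0.4

Step 1: Recall the z-score formula: z = (x - mu) / sigma
Step 2: Substitute values: z = (146 - 144) / 5
Step 3: z = 2 / 5 = 0.4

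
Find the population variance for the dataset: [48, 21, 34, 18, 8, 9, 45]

230.1224

Step 1: Compute the mean: (48 + 21 + 34 + 18 + 8 + 9 + 45) / 7 = 26.1429
Step 2: Compute squared deviations from the mean:
  (48 - 26.1429)^2 = 477.7347
  (21 - 26.1429)^2 = 26.449
  (34 - 26.1429)^2 = 61.7347
  (18 - 26.1429)^2 = 66.3061
  (8 - 26.1429)^2 = 329.1633
  (9 - 26.1429)^2 = 293.8776
  (45 - 26.1429)^2 = 355.5918
Step 3: Sum of squared deviations = 1610.8571
Step 4: Population variance = 1610.8571 / 7 = 230.1224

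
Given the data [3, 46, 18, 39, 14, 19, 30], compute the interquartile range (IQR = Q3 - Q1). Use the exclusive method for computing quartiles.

25

Step 1: Sort the data: [3, 14, 18, 19, 30, 39, 46]
Step 2: n = 7
Step 3: Using the exclusive quartile method:
  Q1 = 14
  Q2 (median) = 19
  Q3 = 39
  IQR = Q3 - Q1 = 39 - 14 = 25
Step 4: IQR = 25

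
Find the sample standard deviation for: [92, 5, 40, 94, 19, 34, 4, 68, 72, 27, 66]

32.6719

Step 1: Compute the mean: 47.3636
Step 2: Sum of squared deviations from the mean: 10674.5455
Step 3: Sample variance = 10674.5455 / 10 = 1067.4545
Step 4: Standard deviation = sqrt(1067.4545) = 32.6719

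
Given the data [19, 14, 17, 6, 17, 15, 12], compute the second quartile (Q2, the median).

15

Step 1: Sort the data: [6, 12, 14, 15, 17, 17, 19]
Step 2: n = 7
Step 3: Q2 is the median. Since n is odd, it is the middle value at position 4: 15
Step 4: Q2 = 15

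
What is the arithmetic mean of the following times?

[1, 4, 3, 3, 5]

3.2

Step 1: Sum all values: 1 + 4 + 3 + 3 + 5 = 16
Step 2: Count the number of values: n = 5
Step 3: Mean = sum / n = 16 / 5 = 3.2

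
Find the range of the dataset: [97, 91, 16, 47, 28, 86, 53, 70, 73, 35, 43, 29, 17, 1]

96

Step 1: Identify the maximum value: max = 97
Step 2: Identify the minimum value: min = 1
Step 3: Range = max - min = 97 - 1 = 96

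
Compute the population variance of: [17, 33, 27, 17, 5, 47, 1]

220.5714

Step 1: Compute the mean: (17 + 33 + 27 + 17 + 5 + 47 + 1) / 7 = 21
Step 2: Compute squared deviations from the mean:
  (17 - 21)^2 = 16
  (33 - 21)^2 = 144
  (27 - 21)^2 = 36
  (17 - 21)^2 = 16
  (5 - 21)^2 = 256
  (47 - 21)^2 = 676
  (1 - 21)^2 = 400
Step 3: Sum of squared deviations = 1544
Step 4: Population variance = 1544 / 7 = 220.5714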